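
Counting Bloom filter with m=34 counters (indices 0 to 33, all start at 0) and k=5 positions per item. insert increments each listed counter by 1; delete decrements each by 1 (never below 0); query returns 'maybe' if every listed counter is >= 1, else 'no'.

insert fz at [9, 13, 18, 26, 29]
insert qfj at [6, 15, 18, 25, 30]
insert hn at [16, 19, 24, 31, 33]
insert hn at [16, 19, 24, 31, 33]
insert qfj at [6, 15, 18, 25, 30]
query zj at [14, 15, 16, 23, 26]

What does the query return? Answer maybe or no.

Step 1: insert fz at [9, 13, 18, 26, 29] -> counters=[0,0,0,0,0,0,0,0,0,1,0,0,0,1,0,0,0,0,1,0,0,0,0,0,0,0,1,0,0,1,0,0,0,0]
Step 2: insert qfj at [6, 15, 18, 25, 30] -> counters=[0,0,0,0,0,0,1,0,0,1,0,0,0,1,0,1,0,0,2,0,0,0,0,0,0,1,1,0,0,1,1,0,0,0]
Step 3: insert hn at [16, 19, 24, 31, 33] -> counters=[0,0,0,0,0,0,1,0,0,1,0,0,0,1,0,1,1,0,2,1,0,0,0,0,1,1,1,0,0,1,1,1,0,1]
Step 4: insert hn at [16, 19, 24, 31, 33] -> counters=[0,0,0,0,0,0,1,0,0,1,0,0,0,1,0,1,2,0,2,2,0,0,0,0,2,1,1,0,0,1,1,2,0,2]
Step 5: insert qfj at [6, 15, 18, 25, 30] -> counters=[0,0,0,0,0,0,2,0,0,1,0,0,0,1,0,2,2,0,3,2,0,0,0,0,2,2,1,0,0,1,2,2,0,2]
Query zj: check counters[14]=0 counters[15]=2 counters[16]=2 counters[23]=0 counters[26]=1 -> no

Answer: no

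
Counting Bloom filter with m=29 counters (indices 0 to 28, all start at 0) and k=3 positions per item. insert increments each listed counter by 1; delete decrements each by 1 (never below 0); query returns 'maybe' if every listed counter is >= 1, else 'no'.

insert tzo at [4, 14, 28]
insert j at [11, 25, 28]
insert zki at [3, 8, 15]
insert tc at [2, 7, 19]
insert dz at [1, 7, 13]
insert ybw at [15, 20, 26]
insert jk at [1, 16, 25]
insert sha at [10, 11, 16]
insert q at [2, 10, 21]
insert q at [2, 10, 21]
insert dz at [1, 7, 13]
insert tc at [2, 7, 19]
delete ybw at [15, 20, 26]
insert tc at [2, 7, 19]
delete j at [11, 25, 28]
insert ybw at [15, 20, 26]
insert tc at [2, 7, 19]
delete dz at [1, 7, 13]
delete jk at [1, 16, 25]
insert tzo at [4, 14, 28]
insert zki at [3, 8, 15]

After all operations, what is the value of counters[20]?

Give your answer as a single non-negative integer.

Answer: 1

Derivation:
Step 1: insert tzo at [4, 14, 28] -> counters=[0,0,0,0,1,0,0,0,0,0,0,0,0,0,1,0,0,0,0,0,0,0,0,0,0,0,0,0,1]
Step 2: insert j at [11, 25, 28] -> counters=[0,0,0,0,1,0,0,0,0,0,0,1,0,0,1,0,0,0,0,0,0,0,0,0,0,1,0,0,2]
Step 3: insert zki at [3, 8, 15] -> counters=[0,0,0,1,1,0,0,0,1,0,0,1,0,0,1,1,0,0,0,0,0,0,0,0,0,1,0,0,2]
Step 4: insert tc at [2, 7, 19] -> counters=[0,0,1,1,1,0,0,1,1,0,0,1,0,0,1,1,0,0,0,1,0,0,0,0,0,1,0,0,2]
Step 5: insert dz at [1, 7, 13] -> counters=[0,1,1,1,1,0,0,2,1,0,0,1,0,1,1,1,0,0,0,1,0,0,0,0,0,1,0,0,2]
Step 6: insert ybw at [15, 20, 26] -> counters=[0,1,1,1,1,0,0,2,1,0,0,1,0,1,1,2,0,0,0,1,1,0,0,0,0,1,1,0,2]
Step 7: insert jk at [1, 16, 25] -> counters=[0,2,1,1,1,0,0,2,1,0,0,1,0,1,1,2,1,0,0,1,1,0,0,0,0,2,1,0,2]
Step 8: insert sha at [10, 11, 16] -> counters=[0,2,1,1,1,0,0,2,1,0,1,2,0,1,1,2,2,0,0,1,1,0,0,0,0,2,1,0,2]
Step 9: insert q at [2, 10, 21] -> counters=[0,2,2,1,1,0,0,2,1,0,2,2,0,1,1,2,2,0,0,1,1,1,0,0,0,2,1,0,2]
Step 10: insert q at [2, 10, 21] -> counters=[0,2,3,1,1,0,0,2,1,0,3,2,0,1,1,2,2,0,0,1,1,2,0,0,0,2,1,0,2]
Step 11: insert dz at [1, 7, 13] -> counters=[0,3,3,1,1,0,0,3,1,0,3,2,0,2,1,2,2,0,0,1,1,2,0,0,0,2,1,0,2]
Step 12: insert tc at [2, 7, 19] -> counters=[0,3,4,1,1,0,0,4,1,0,3,2,0,2,1,2,2,0,0,2,1,2,0,0,0,2,1,0,2]
Step 13: delete ybw at [15, 20, 26] -> counters=[0,3,4,1,1,0,0,4,1,0,3,2,0,2,1,1,2,0,0,2,0,2,0,0,0,2,0,0,2]
Step 14: insert tc at [2, 7, 19] -> counters=[0,3,5,1,1,0,0,5,1,0,3,2,0,2,1,1,2,0,0,3,0,2,0,0,0,2,0,0,2]
Step 15: delete j at [11, 25, 28] -> counters=[0,3,5,1,1,0,0,5,1,0,3,1,0,2,1,1,2,0,0,3,0,2,0,0,0,1,0,0,1]
Step 16: insert ybw at [15, 20, 26] -> counters=[0,3,5,1,1,0,0,5,1,0,3,1,0,2,1,2,2,0,0,3,1,2,0,0,0,1,1,0,1]
Step 17: insert tc at [2, 7, 19] -> counters=[0,3,6,1,1,0,0,6,1,0,3,1,0,2,1,2,2,0,0,4,1,2,0,0,0,1,1,0,1]
Step 18: delete dz at [1, 7, 13] -> counters=[0,2,6,1,1,0,0,5,1,0,3,1,0,1,1,2,2,0,0,4,1,2,0,0,0,1,1,0,1]
Step 19: delete jk at [1, 16, 25] -> counters=[0,1,6,1,1,0,0,5,1,0,3,1,0,1,1,2,1,0,0,4,1,2,0,0,0,0,1,0,1]
Step 20: insert tzo at [4, 14, 28] -> counters=[0,1,6,1,2,0,0,5,1,0,3,1,0,1,2,2,1,0,0,4,1,2,0,0,0,0,1,0,2]
Step 21: insert zki at [3, 8, 15] -> counters=[0,1,6,2,2,0,0,5,2,0,3,1,0,1,2,3,1,0,0,4,1,2,0,0,0,0,1,0,2]
Final counters=[0,1,6,2,2,0,0,5,2,0,3,1,0,1,2,3,1,0,0,4,1,2,0,0,0,0,1,0,2] -> counters[20]=1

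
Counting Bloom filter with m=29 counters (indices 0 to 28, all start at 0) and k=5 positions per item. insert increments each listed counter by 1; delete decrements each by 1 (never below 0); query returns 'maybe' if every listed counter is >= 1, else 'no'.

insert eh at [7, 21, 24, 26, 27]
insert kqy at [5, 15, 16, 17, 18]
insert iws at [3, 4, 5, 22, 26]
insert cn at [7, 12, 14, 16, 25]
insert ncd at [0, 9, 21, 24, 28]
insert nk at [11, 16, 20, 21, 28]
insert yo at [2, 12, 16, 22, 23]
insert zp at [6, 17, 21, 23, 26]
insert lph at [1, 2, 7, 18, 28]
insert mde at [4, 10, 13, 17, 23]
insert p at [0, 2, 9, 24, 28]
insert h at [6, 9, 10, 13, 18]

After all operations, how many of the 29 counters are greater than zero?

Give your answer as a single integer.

Step 1: insert eh at [7, 21, 24, 26, 27] -> counters=[0,0,0,0,0,0,0,1,0,0,0,0,0,0,0,0,0,0,0,0,0,1,0,0,1,0,1,1,0]
Step 2: insert kqy at [5, 15, 16, 17, 18] -> counters=[0,0,0,0,0,1,0,1,0,0,0,0,0,0,0,1,1,1,1,0,0,1,0,0,1,0,1,1,0]
Step 3: insert iws at [3, 4, 5, 22, 26] -> counters=[0,0,0,1,1,2,0,1,0,0,0,0,0,0,0,1,1,1,1,0,0,1,1,0,1,0,2,1,0]
Step 4: insert cn at [7, 12, 14, 16, 25] -> counters=[0,0,0,1,1,2,0,2,0,0,0,0,1,0,1,1,2,1,1,0,0,1,1,0,1,1,2,1,0]
Step 5: insert ncd at [0, 9, 21, 24, 28] -> counters=[1,0,0,1,1,2,0,2,0,1,0,0,1,0,1,1,2,1,1,0,0,2,1,0,2,1,2,1,1]
Step 6: insert nk at [11, 16, 20, 21, 28] -> counters=[1,0,0,1,1,2,0,2,0,1,0,1,1,0,1,1,3,1,1,0,1,3,1,0,2,1,2,1,2]
Step 7: insert yo at [2, 12, 16, 22, 23] -> counters=[1,0,1,1,1,2,0,2,0,1,0,1,2,0,1,1,4,1,1,0,1,3,2,1,2,1,2,1,2]
Step 8: insert zp at [6, 17, 21, 23, 26] -> counters=[1,0,1,1,1,2,1,2,0,1,0,1,2,0,1,1,4,2,1,0,1,4,2,2,2,1,3,1,2]
Step 9: insert lph at [1, 2, 7, 18, 28] -> counters=[1,1,2,1,1,2,1,3,0,1,0,1,2,0,1,1,4,2,2,0,1,4,2,2,2,1,3,1,3]
Step 10: insert mde at [4, 10, 13, 17, 23] -> counters=[1,1,2,1,2,2,1,3,0,1,1,1,2,1,1,1,4,3,2,0,1,4,2,3,2,1,3,1,3]
Step 11: insert p at [0, 2, 9, 24, 28] -> counters=[2,1,3,1,2,2,1,3,0,2,1,1,2,1,1,1,4,3,2,0,1,4,2,3,3,1,3,1,4]
Step 12: insert h at [6, 9, 10, 13, 18] -> counters=[2,1,3,1,2,2,2,3,0,3,2,1,2,2,1,1,4,3,3,0,1,4,2,3,3,1,3,1,4]
Final counters=[2,1,3,1,2,2,2,3,0,3,2,1,2,2,1,1,4,3,3,0,1,4,2,3,3,1,3,1,4] -> 27 nonzero

Answer: 27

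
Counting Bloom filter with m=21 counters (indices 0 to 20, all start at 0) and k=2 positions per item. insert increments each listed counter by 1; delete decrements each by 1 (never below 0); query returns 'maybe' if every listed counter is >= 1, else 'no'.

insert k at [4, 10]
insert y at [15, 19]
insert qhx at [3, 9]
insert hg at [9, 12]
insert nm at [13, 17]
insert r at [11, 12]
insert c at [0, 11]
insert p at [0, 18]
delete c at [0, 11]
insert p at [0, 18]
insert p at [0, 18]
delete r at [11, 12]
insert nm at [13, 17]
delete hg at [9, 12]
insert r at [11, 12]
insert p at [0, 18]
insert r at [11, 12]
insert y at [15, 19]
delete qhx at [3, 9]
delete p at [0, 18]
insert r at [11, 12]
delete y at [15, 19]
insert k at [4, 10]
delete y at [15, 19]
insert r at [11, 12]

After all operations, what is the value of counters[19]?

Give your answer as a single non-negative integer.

Step 1: insert k at [4, 10] -> counters=[0,0,0,0,1,0,0,0,0,0,1,0,0,0,0,0,0,0,0,0,0]
Step 2: insert y at [15, 19] -> counters=[0,0,0,0,1,0,0,0,0,0,1,0,0,0,0,1,0,0,0,1,0]
Step 3: insert qhx at [3, 9] -> counters=[0,0,0,1,1,0,0,0,0,1,1,0,0,0,0,1,0,0,0,1,0]
Step 4: insert hg at [9, 12] -> counters=[0,0,0,1,1,0,0,0,0,2,1,0,1,0,0,1,0,0,0,1,0]
Step 5: insert nm at [13, 17] -> counters=[0,0,0,1,1,0,0,0,0,2,1,0,1,1,0,1,0,1,0,1,0]
Step 6: insert r at [11, 12] -> counters=[0,0,0,1,1,0,0,0,0,2,1,1,2,1,0,1,0,1,0,1,0]
Step 7: insert c at [0, 11] -> counters=[1,0,0,1,1,0,0,0,0,2,1,2,2,1,0,1,0,1,0,1,0]
Step 8: insert p at [0, 18] -> counters=[2,0,0,1,1,0,0,0,0,2,1,2,2,1,0,1,0,1,1,1,0]
Step 9: delete c at [0, 11] -> counters=[1,0,0,1,1,0,0,0,0,2,1,1,2,1,0,1,0,1,1,1,0]
Step 10: insert p at [0, 18] -> counters=[2,0,0,1,1,0,0,0,0,2,1,1,2,1,0,1,0,1,2,1,0]
Step 11: insert p at [0, 18] -> counters=[3,0,0,1,1,0,0,0,0,2,1,1,2,1,0,1,0,1,3,1,0]
Step 12: delete r at [11, 12] -> counters=[3,0,0,1,1,0,0,0,0,2,1,0,1,1,0,1,0,1,3,1,0]
Step 13: insert nm at [13, 17] -> counters=[3,0,0,1,1,0,0,0,0,2,1,0,1,2,0,1,0,2,3,1,0]
Step 14: delete hg at [9, 12] -> counters=[3,0,0,1,1,0,0,0,0,1,1,0,0,2,0,1,0,2,3,1,0]
Step 15: insert r at [11, 12] -> counters=[3,0,0,1,1,0,0,0,0,1,1,1,1,2,0,1,0,2,3,1,0]
Step 16: insert p at [0, 18] -> counters=[4,0,0,1,1,0,0,0,0,1,1,1,1,2,0,1,0,2,4,1,0]
Step 17: insert r at [11, 12] -> counters=[4,0,0,1,1,0,0,0,0,1,1,2,2,2,0,1,0,2,4,1,0]
Step 18: insert y at [15, 19] -> counters=[4,0,0,1,1,0,0,0,0,1,1,2,2,2,0,2,0,2,4,2,0]
Step 19: delete qhx at [3, 9] -> counters=[4,0,0,0,1,0,0,0,0,0,1,2,2,2,0,2,0,2,4,2,0]
Step 20: delete p at [0, 18] -> counters=[3,0,0,0,1,0,0,0,0,0,1,2,2,2,0,2,0,2,3,2,0]
Step 21: insert r at [11, 12] -> counters=[3,0,0,0,1,0,0,0,0,0,1,3,3,2,0,2,0,2,3,2,0]
Step 22: delete y at [15, 19] -> counters=[3,0,0,0,1,0,0,0,0,0,1,3,3,2,0,1,0,2,3,1,0]
Step 23: insert k at [4, 10] -> counters=[3,0,0,0,2,0,0,0,0,0,2,3,3,2,0,1,0,2,3,1,0]
Step 24: delete y at [15, 19] -> counters=[3,0,0,0,2,0,0,0,0,0,2,3,3,2,0,0,0,2,3,0,0]
Step 25: insert r at [11, 12] -> counters=[3,0,0,0,2,0,0,0,0,0,2,4,4,2,0,0,0,2,3,0,0]
Final counters=[3,0,0,0,2,0,0,0,0,0,2,4,4,2,0,0,0,2,3,0,0] -> counters[19]=0

Answer: 0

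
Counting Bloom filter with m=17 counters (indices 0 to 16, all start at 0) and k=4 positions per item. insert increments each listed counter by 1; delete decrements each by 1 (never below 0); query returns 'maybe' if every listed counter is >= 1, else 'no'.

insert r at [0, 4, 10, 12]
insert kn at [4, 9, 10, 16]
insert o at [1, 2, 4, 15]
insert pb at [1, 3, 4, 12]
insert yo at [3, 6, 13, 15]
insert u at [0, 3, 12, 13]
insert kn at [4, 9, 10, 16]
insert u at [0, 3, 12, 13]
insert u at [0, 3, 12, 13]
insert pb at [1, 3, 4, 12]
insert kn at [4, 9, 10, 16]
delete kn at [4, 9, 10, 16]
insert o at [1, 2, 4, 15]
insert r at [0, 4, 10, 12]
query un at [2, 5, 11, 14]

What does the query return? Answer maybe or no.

Step 1: insert r at [0, 4, 10, 12] -> counters=[1,0,0,0,1,0,0,0,0,0,1,0,1,0,0,0,0]
Step 2: insert kn at [4, 9, 10, 16] -> counters=[1,0,0,0,2,0,0,0,0,1,2,0,1,0,0,0,1]
Step 3: insert o at [1, 2, 4, 15] -> counters=[1,1,1,0,3,0,0,0,0,1,2,0,1,0,0,1,1]
Step 4: insert pb at [1, 3, 4, 12] -> counters=[1,2,1,1,4,0,0,0,0,1,2,0,2,0,0,1,1]
Step 5: insert yo at [3, 6, 13, 15] -> counters=[1,2,1,2,4,0,1,0,0,1,2,0,2,1,0,2,1]
Step 6: insert u at [0, 3, 12, 13] -> counters=[2,2,1,3,4,0,1,0,0,1,2,0,3,2,0,2,1]
Step 7: insert kn at [4, 9, 10, 16] -> counters=[2,2,1,3,5,0,1,0,0,2,3,0,3,2,0,2,2]
Step 8: insert u at [0, 3, 12, 13] -> counters=[3,2,1,4,5,0,1,0,0,2,3,0,4,3,0,2,2]
Step 9: insert u at [0, 3, 12, 13] -> counters=[4,2,1,5,5,0,1,0,0,2,3,0,5,4,0,2,2]
Step 10: insert pb at [1, 3, 4, 12] -> counters=[4,3,1,6,6,0,1,0,0,2,3,0,6,4,0,2,2]
Step 11: insert kn at [4, 9, 10, 16] -> counters=[4,3,1,6,7,0,1,0,0,3,4,0,6,4,0,2,3]
Step 12: delete kn at [4, 9, 10, 16] -> counters=[4,3,1,6,6,0,1,0,0,2,3,0,6,4,0,2,2]
Step 13: insert o at [1, 2, 4, 15] -> counters=[4,4,2,6,7,0,1,0,0,2,3,0,6,4,0,3,2]
Step 14: insert r at [0, 4, 10, 12] -> counters=[5,4,2,6,8,0,1,0,0,2,4,0,7,4,0,3,2]
Query un: check counters[2]=2 counters[5]=0 counters[11]=0 counters[14]=0 -> no

Answer: no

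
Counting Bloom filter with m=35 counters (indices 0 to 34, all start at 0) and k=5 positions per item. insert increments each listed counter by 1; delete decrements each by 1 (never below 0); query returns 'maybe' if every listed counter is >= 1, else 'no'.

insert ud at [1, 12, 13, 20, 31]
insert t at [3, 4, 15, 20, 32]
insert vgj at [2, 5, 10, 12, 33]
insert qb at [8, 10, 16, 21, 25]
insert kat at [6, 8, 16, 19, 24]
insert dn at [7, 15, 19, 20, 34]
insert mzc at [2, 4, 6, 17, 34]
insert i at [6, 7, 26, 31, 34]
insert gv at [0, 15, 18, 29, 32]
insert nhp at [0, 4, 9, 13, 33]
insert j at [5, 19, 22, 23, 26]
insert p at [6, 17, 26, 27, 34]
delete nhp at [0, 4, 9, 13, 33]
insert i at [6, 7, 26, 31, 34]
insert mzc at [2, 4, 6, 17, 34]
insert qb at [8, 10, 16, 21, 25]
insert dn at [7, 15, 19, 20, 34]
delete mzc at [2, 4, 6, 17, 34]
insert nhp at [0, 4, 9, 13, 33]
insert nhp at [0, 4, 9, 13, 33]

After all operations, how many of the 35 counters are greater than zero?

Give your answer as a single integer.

Answer: 31

Derivation:
Step 1: insert ud at [1, 12, 13, 20, 31] -> counters=[0,1,0,0,0,0,0,0,0,0,0,0,1,1,0,0,0,0,0,0,1,0,0,0,0,0,0,0,0,0,0,1,0,0,0]
Step 2: insert t at [3, 4, 15, 20, 32] -> counters=[0,1,0,1,1,0,0,0,0,0,0,0,1,1,0,1,0,0,0,0,2,0,0,0,0,0,0,0,0,0,0,1,1,0,0]
Step 3: insert vgj at [2, 5, 10, 12, 33] -> counters=[0,1,1,1,1,1,0,0,0,0,1,0,2,1,0,1,0,0,0,0,2,0,0,0,0,0,0,0,0,0,0,1,1,1,0]
Step 4: insert qb at [8, 10, 16, 21, 25] -> counters=[0,1,1,1,1,1,0,0,1,0,2,0,2,1,0,1,1,0,0,0,2,1,0,0,0,1,0,0,0,0,0,1,1,1,0]
Step 5: insert kat at [6, 8, 16, 19, 24] -> counters=[0,1,1,1,1,1,1,0,2,0,2,0,2,1,0,1,2,0,0,1,2,1,0,0,1,1,0,0,0,0,0,1,1,1,0]
Step 6: insert dn at [7, 15, 19, 20, 34] -> counters=[0,1,1,1,1,1,1,1,2,0,2,0,2,1,0,2,2,0,0,2,3,1,0,0,1,1,0,0,0,0,0,1,1,1,1]
Step 7: insert mzc at [2, 4, 6, 17, 34] -> counters=[0,1,2,1,2,1,2,1,2,0,2,0,2,1,0,2,2,1,0,2,3,1,0,0,1,1,0,0,0,0,0,1,1,1,2]
Step 8: insert i at [6, 7, 26, 31, 34] -> counters=[0,1,2,1,2,1,3,2,2,0,2,0,2,1,0,2,2,1,0,2,3,1,0,0,1,1,1,0,0,0,0,2,1,1,3]
Step 9: insert gv at [0, 15, 18, 29, 32] -> counters=[1,1,2,1,2,1,3,2,2,0,2,0,2,1,0,3,2,1,1,2,3,1,0,0,1,1,1,0,0,1,0,2,2,1,3]
Step 10: insert nhp at [0, 4, 9, 13, 33] -> counters=[2,1,2,1,3,1,3,2,2,1,2,0,2,2,0,3,2,1,1,2,3,1,0,0,1,1,1,0,0,1,0,2,2,2,3]
Step 11: insert j at [5, 19, 22, 23, 26] -> counters=[2,1,2,1,3,2,3,2,2,1,2,0,2,2,0,3,2,1,1,3,3,1,1,1,1,1,2,0,0,1,0,2,2,2,3]
Step 12: insert p at [6, 17, 26, 27, 34] -> counters=[2,1,2,1,3,2,4,2,2,1,2,0,2,2,0,3,2,2,1,3,3,1,1,1,1,1,3,1,0,1,0,2,2,2,4]
Step 13: delete nhp at [0, 4, 9, 13, 33] -> counters=[1,1,2,1,2,2,4,2,2,0,2,0,2,1,0,3,2,2,1,3,3,1,1,1,1,1,3,1,0,1,0,2,2,1,4]
Step 14: insert i at [6, 7, 26, 31, 34] -> counters=[1,1,2,1,2,2,5,3,2,0,2,0,2,1,0,3,2,2,1,3,3,1,1,1,1,1,4,1,0,1,0,3,2,1,5]
Step 15: insert mzc at [2, 4, 6, 17, 34] -> counters=[1,1,3,1,3,2,6,3,2,0,2,0,2,1,0,3,2,3,1,3,3,1,1,1,1,1,4,1,0,1,0,3,2,1,6]
Step 16: insert qb at [8, 10, 16, 21, 25] -> counters=[1,1,3,1,3,2,6,3,3,0,3,0,2,1,0,3,3,3,1,3,3,2,1,1,1,2,4,1,0,1,0,3,2,1,6]
Step 17: insert dn at [7, 15, 19, 20, 34] -> counters=[1,1,3,1,3,2,6,4,3,0,3,0,2,1,0,4,3,3,1,4,4,2,1,1,1,2,4,1,0,1,0,3,2,1,7]
Step 18: delete mzc at [2, 4, 6, 17, 34] -> counters=[1,1,2,1,2,2,5,4,3,0,3,0,2,1,0,4,3,2,1,4,4,2,1,1,1,2,4,1,0,1,0,3,2,1,6]
Step 19: insert nhp at [0, 4, 9, 13, 33] -> counters=[2,1,2,1,3,2,5,4,3,1,3,0,2,2,0,4,3,2,1,4,4,2,1,1,1,2,4,1,0,1,0,3,2,2,6]
Step 20: insert nhp at [0, 4, 9, 13, 33] -> counters=[3,1,2,1,4,2,5,4,3,2,3,0,2,3,0,4,3,2,1,4,4,2,1,1,1,2,4,1,0,1,0,3,2,3,6]
Final counters=[3,1,2,1,4,2,5,4,3,2,3,0,2,3,0,4,3,2,1,4,4,2,1,1,1,2,4,1,0,1,0,3,2,3,6] -> 31 nonzero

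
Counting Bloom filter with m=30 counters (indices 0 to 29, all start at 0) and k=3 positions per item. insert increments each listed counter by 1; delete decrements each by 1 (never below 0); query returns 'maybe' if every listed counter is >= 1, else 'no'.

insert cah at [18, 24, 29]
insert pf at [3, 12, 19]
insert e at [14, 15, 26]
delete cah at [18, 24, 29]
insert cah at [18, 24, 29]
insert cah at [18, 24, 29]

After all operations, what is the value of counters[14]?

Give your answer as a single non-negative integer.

Step 1: insert cah at [18, 24, 29] -> counters=[0,0,0,0,0,0,0,0,0,0,0,0,0,0,0,0,0,0,1,0,0,0,0,0,1,0,0,0,0,1]
Step 2: insert pf at [3, 12, 19] -> counters=[0,0,0,1,0,0,0,0,0,0,0,0,1,0,0,0,0,0,1,1,0,0,0,0,1,0,0,0,0,1]
Step 3: insert e at [14, 15, 26] -> counters=[0,0,0,1,0,0,0,0,0,0,0,0,1,0,1,1,0,0,1,1,0,0,0,0,1,0,1,0,0,1]
Step 4: delete cah at [18, 24, 29] -> counters=[0,0,0,1,0,0,0,0,0,0,0,0,1,0,1,1,0,0,0,1,0,0,0,0,0,0,1,0,0,0]
Step 5: insert cah at [18, 24, 29] -> counters=[0,0,0,1,0,0,0,0,0,0,0,0,1,0,1,1,0,0,1,1,0,0,0,0,1,0,1,0,0,1]
Step 6: insert cah at [18, 24, 29] -> counters=[0,0,0,1,0,0,0,0,0,0,0,0,1,0,1,1,0,0,2,1,0,0,0,0,2,0,1,0,0,2]
Final counters=[0,0,0,1,0,0,0,0,0,0,0,0,1,0,1,1,0,0,2,1,0,0,0,0,2,0,1,0,0,2] -> counters[14]=1

Answer: 1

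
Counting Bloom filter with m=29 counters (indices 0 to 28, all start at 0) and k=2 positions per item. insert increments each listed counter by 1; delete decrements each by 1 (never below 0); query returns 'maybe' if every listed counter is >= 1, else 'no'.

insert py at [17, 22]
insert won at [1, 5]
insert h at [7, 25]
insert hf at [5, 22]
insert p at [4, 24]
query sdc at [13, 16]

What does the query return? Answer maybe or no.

Step 1: insert py at [17, 22] -> counters=[0,0,0,0,0,0,0,0,0,0,0,0,0,0,0,0,0,1,0,0,0,0,1,0,0,0,0,0,0]
Step 2: insert won at [1, 5] -> counters=[0,1,0,0,0,1,0,0,0,0,0,0,0,0,0,0,0,1,0,0,0,0,1,0,0,0,0,0,0]
Step 3: insert h at [7, 25] -> counters=[0,1,0,0,0,1,0,1,0,0,0,0,0,0,0,0,0,1,0,0,0,0,1,0,0,1,0,0,0]
Step 4: insert hf at [5, 22] -> counters=[0,1,0,0,0,2,0,1,0,0,0,0,0,0,0,0,0,1,0,0,0,0,2,0,0,1,0,0,0]
Step 5: insert p at [4, 24] -> counters=[0,1,0,0,1,2,0,1,0,0,0,0,0,0,0,0,0,1,0,0,0,0,2,0,1,1,0,0,0]
Query sdc: check counters[13]=0 counters[16]=0 -> no

Answer: no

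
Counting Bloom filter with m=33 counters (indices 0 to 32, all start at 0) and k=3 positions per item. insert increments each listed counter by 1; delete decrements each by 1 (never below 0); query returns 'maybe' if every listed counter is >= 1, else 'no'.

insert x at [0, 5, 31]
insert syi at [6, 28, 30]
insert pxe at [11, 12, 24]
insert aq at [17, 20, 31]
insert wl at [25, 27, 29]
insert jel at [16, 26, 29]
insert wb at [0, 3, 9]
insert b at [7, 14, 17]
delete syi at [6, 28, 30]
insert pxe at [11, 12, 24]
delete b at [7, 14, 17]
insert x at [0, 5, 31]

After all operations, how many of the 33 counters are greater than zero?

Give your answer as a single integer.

Step 1: insert x at [0, 5, 31] -> counters=[1,0,0,0,0,1,0,0,0,0,0,0,0,0,0,0,0,0,0,0,0,0,0,0,0,0,0,0,0,0,0,1,0]
Step 2: insert syi at [6, 28, 30] -> counters=[1,0,0,0,0,1,1,0,0,0,0,0,0,0,0,0,0,0,0,0,0,0,0,0,0,0,0,0,1,0,1,1,0]
Step 3: insert pxe at [11, 12, 24] -> counters=[1,0,0,0,0,1,1,0,0,0,0,1,1,0,0,0,0,0,0,0,0,0,0,0,1,0,0,0,1,0,1,1,0]
Step 4: insert aq at [17, 20, 31] -> counters=[1,0,0,0,0,1,1,0,0,0,0,1,1,0,0,0,0,1,0,0,1,0,0,0,1,0,0,0,1,0,1,2,0]
Step 5: insert wl at [25, 27, 29] -> counters=[1,0,0,0,0,1,1,0,0,0,0,1,1,0,0,0,0,1,0,0,1,0,0,0,1,1,0,1,1,1,1,2,0]
Step 6: insert jel at [16, 26, 29] -> counters=[1,0,0,0,0,1,1,0,0,0,0,1,1,0,0,0,1,1,0,0,1,0,0,0,1,1,1,1,1,2,1,2,0]
Step 7: insert wb at [0, 3, 9] -> counters=[2,0,0,1,0,1,1,0,0,1,0,1,1,0,0,0,1,1,0,0,1,0,0,0,1,1,1,1,1,2,1,2,0]
Step 8: insert b at [7, 14, 17] -> counters=[2,0,0,1,0,1,1,1,0,1,0,1,1,0,1,0,1,2,0,0,1,0,0,0,1,1,1,1,1,2,1,2,0]
Step 9: delete syi at [6, 28, 30] -> counters=[2,0,0,1,0,1,0,1,0,1,0,1,1,0,1,0,1,2,0,0,1,0,0,0,1,1,1,1,0,2,0,2,0]
Step 10: insert pxe at [11, 12, 24] -> counters=[2,0,0,1,0,1,0,1,0,1,0,2,2,0,1,0,1,2,0,0,1,0,0,0,2,1,1,1,0,2,0,2,0]
Step 11: delete b at [7, 14, 17] -> counters=[2,0,0,1,0,1,0,0,0,1,0,2,2,0,0,0,1,1,0,0,1,0,0,0,2,1,1,1,0,2,0,2,0]
Step 12: insert x at [0, 5, 31] -> counters=[3,0,0,1,0,2,0,0,0,1,0,2,2,0,0,0,1,1,0,0,1,0,0,0,2,1,1,1,0,2,0,3,0]
Final counters=[3,0,0,1,0,2,0,0,0,1,0,2,2,0,0,0,1,1,0,0,1,0,0,0,2,1,1,1,0,2,0,3,0] -> 15 nonzero

Answer: 15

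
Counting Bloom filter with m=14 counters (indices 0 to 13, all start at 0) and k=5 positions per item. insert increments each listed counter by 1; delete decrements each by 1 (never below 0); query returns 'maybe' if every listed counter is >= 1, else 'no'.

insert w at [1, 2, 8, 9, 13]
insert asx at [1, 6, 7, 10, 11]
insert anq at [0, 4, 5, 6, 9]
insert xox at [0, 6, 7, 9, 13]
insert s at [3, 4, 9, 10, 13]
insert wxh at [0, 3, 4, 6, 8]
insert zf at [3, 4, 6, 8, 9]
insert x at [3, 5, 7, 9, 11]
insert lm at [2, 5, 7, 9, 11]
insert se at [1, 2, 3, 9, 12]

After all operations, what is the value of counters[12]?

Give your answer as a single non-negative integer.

Answer: 1

Derivation:
Step 1: insert w at [1, 2, 8, 9, 13] -> counters=[0,1,1,0,0,0,0,0,1,1,0,0,0,1]
Step 2: insert asx at [1, 6, 7, 10, 11] -> counters=[0,2,1,0,0,0,1,1,1,1,1,1,0,1]
Step 3: insert anq at [0, 4, 5, 6, 9] -> counters=[1,2,1,0,1,1,2,1,1,2,1,1,0,1]
Step 4: insert xox at [0, 6, 7, 9, 13] -> counters=[2,2,1,0,1,1,3,2,1,3,1,1,0,2]
Step 5: insert s at [3, 4, 9, 10, 13] -> counters=[2,2,1,1,2,1,3,2,1,4,2,1,0,3]
Step 6: insert wxh at [0, 3, 4, 6, 8] -> counters=[3,2,1,2,3,1,4,2,2,4,2,1,0,3]
Step 7: insert zf at [3, 4, 6, 8, 9] -> counters=[3,2,1,3,4,1,5,2,3,5,2,1,0,3]
Step 8: insert x at [3, 5, 7, 9, 11] -> counters=[3,2,1,4,4,2,5,3,3,6,2,2,0,3]
Step 9: insert lm at [2, 5, 7, 9, 11] -> counters=[3,2,2,4,4,3,5,4,3,7,2,3,0,3]
Step 10: insert se at [1, 2, 3, 9, 12] -> counters=[3,3,3,5,4,3,5,4,3,8,2,3,1,3]
Final counters=[3,3,3,5,4,3,5,4,3,8,2,3,1,3] -> counters[12]=1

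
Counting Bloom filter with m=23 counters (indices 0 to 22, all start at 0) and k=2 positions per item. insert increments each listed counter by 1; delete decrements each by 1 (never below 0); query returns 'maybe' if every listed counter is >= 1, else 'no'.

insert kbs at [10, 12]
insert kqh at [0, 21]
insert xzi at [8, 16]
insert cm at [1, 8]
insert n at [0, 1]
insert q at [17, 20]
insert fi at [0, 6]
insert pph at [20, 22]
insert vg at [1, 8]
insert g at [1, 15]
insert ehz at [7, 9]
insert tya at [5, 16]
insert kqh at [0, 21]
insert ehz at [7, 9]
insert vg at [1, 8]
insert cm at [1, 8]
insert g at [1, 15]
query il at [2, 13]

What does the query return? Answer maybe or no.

Answer: no

Derivation:
Step 1: insert kbs at [10, 12] -> counters=[0,0,0,0,0,0,0,0,0,0,1,0,1,0,0,0,0,0,0,0,0,0,0]
Step 2: insert kqh at [0, 21] -> counters=[1,0,0,0,0,0,0,0,0,0,1,0,1,0,0,0,0,0,0,0,0,1,0]
Step 3: insert xzi at [8, 16] -> counters=[1,0,0,0,0,0,0,0,1,0,1,0,1,0,0,0,1,0,0,0,0,1,0]
Step 4: insert cm at [1, 8] -> counters=[1,1,0,0,0,0,0,0,2,0,1,0,1,0,0,0,1,0,0,0,0,1,0]
Step 5: insert n at [0, 1] -> counters=[2,2,0,0,0,0,0,0,2,0,1,0,1,0,0,0,1,0,0,0,0,1,0]
Step 6: insert q at [17, 20] -> counters=[2,2,0,0,0,0,0,0,2,0,1,0,1,0,0,0,1,1,0,0,1,1,0]
Step 7: insert fi at [0, 6] -> counters=[3,2,0,0,0,0,1,0,2,0,1,0,1,0,0,0,1,1,0,0,1,1,0]
Step 8: insert pph at [20, 22] -> counters=[3,2,0,0,0,0,1,0,2,0,1,0,1,0,0,0,1,1,0,0,2,1,1]
Step 9: insert vg at [1, 8] -> counters=[3,3,0,0,0,0,1,0,3,0,1,0,1,0,0,0,1,1,0,0,2,1,1]
Step 10: insert g at [1, 15] -> counters=[3,4,0,0,0,0,1,0,3,0,1,0,1,0,0,1,1,1,0,0,2,1,1]
Step 11: insert ehz at [7, 9] -> counters=[3,4,0,0,0,0,1,1,3,1,1,0,1,0,0,1,1,1,0,0,2,1,1]
Step 12: insert tya at [5, 16] -> counters=[3,4,0,0,0,1,1,1,3,1,1,0,1,0,0,1,2,1,0,0,2,1,1]
Step 13: insert kqh at [0, 21] -> counters=[4,4,0,0,0,1,1,1,3,1,1,0,1,0,0,1,2,1,0,0,2,2,1]
Step 14: insert ehz at [7, 9] -> counters=[4,4,0,0,0,1,1,2,3,2,1,0,1,0,0,1,2,1,0,0,2,2,1]
Step 15: insert vg at [1, 8] -> counters=[4,5,0,0,0,1,1,2,4,2,1,0,1,0,0,1,2,1,0,0,2,2,1]
Step 16: insert cm at [1, 8] -> counters=[4,6,0,0,0,1,1,2,5,2,1,0,1,0,0,1,2,1,0,0,2,2,1]
Step 17: insert g at [1, 15] -> counters=[4,7,0,0,0,1,1,2,5,2,1,0,1,0,0,2,2,1,0,0,2,2,1]
Query il: check counters[2]=0 counters[13]=0 -> no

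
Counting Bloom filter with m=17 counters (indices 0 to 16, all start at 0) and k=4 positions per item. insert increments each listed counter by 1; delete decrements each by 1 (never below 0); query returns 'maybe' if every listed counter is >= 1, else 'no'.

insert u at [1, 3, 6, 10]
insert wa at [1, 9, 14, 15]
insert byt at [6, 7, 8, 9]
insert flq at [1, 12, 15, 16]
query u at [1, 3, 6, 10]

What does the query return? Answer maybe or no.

Step 1: insert u at [1, 3, 6, 10] -> counters=[0,1,0,1,0,0,1,0,0,0,1,0,0,0,0,0,0]
Step 2: insert wa at [1, 9, 14, 15] -> counters=[0,2,0,1,0,0,1,0,0,1,1,0,0,0,1,1,0]
Step 3: insert byt at [6, 7, 8, 9] -> counters=[0,2,0,1,0,0,2,1,1,2,1,0,0,0,1,1,0]
Step 4: insert flq at [1, 12, 15, 16] -> counters=[0,3,0,1,0,0,2,1,1,2,1,0,1,0,1,2,1]
Query u: check counters[1]=3 counters[3]=1 counters[6]=2 counters[10]=1 -> maybe

Answer: maybe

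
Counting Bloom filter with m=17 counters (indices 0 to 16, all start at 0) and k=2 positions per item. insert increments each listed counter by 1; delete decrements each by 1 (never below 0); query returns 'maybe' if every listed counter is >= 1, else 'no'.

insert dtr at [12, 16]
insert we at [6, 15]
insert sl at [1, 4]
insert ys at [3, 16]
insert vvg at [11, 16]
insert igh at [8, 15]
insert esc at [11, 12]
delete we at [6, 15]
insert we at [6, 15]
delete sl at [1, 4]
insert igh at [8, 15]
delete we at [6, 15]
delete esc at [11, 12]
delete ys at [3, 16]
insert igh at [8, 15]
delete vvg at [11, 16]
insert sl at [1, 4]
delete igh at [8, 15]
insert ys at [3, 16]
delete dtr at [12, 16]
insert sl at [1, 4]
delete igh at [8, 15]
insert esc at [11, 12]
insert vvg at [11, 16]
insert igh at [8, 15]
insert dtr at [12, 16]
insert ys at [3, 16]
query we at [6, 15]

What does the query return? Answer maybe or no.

Step 1: insert dtr at [12, 16] -> counters=[0,0,0,0,0,0,0,0,0,0,0,0,1,0,0,0,1]
Step 2: insert we at [6, 15] -> counters=[0,0,0,0,0,0,1,0,0,0,0,0,1,0,0,1,1]
Step 3: insert sl at [1, 4] -> counters=[0,1,0,0,1,0,1,0,0,0,0,0,1,0,0,1,1]
Step 4: insert ys at [3, 16] -> counters=[0,1,0,1,1,0,1,0,0,0,0,0,1,0,0,1,2]
Step 5: insert vvg at [11, 16] -> counters=[0,1,0,1,1,0,1,0,0,0,0,1,1,0,0,1,3]
Step 6: insert igh at [8, 15] -> counters=[0,1,0,1,1,0,1,0,1,0,0,1,1,0,0,2,3]
Step 7: insert esc at [11, 12] -> counters=[0,1,0,1,1,0,1,0,1,0,0,2,2,0,0,2,3]
Step 8: delete we at [6, 15] -> counters=[0,1,0,1,1,0,0,0,1,0,0,2,2,0,0,1,3]
Step 9: insert we at [6, 15] -> counters=[0,1,0,1,1,0,1,0,1,0,0,2,2,0,0,2,3]
Step 10: delete sl at [1, 4] -> counters=[0,0,0,1,0,0,1,0,1,0,0,2,2,0,0,2,3]
Step 11: insert igh at [8, 15] -> counters=[0,0,0,1,0,0,1,0,2,0,0,2,2,0,0,3,3]
Step 12: delete we at [6, 15] -> counters=[0,0,0,1,0,0,0,0,2,0,0,2,2,0,0,2,3]
Step 13: delete esc at [11, 12] -> counters=[0,0,0,1,0,0,0,0,2,0,0,1,1,0,0,2,3]
Step 14: delete ys at [3, 16] -> counters=[0,0,0,0,0,0,0,0,2,0,0,1,1,0,0,2,2]
Step 15: insert igh at [8, 15] -> counters=[0,0,0,0,0,0,0,0,3,0,0,1,1,0,0,3,2]
Step 16: delete vvg at [11, 16] -> counters=[0,0,0,0,0,0,0,0,3,0,0,0,1,0,0,3,1]
Step 17: insert sl at [1, 4] -> counters=[0,1,0,0,1,0,0,0,3,0,0,0,1,0,0,3,1]
Step 18: delete igh at [8, 15] -> counters=[0,1,0,0,1,0,0,0,2,0,0,0,1,0,0,2,1]
Step 19: insert ys at [3, 16] -> counters=[0,1,0,1,1,0,0,0,2,0,0,0,1,0,0,2,2]
Step 20: delete dtr at [12, 16] -> counters=[0,1,0,1,1,0,0,0,2,0,0,0,0,0,0,2,1]
Step 21: insert sl at [1, 4] -> counters=[0,2,0,1,2,0,0,0,2,0,0,0,0,0,0,2,1]
Step 22: delete igh at [8, 15] -> counters=[0,2,0,1,2,0,0,0,1,0,0,0,0,0,0,1,1]
Step 23: insert esc at [11, 12] -> counters=[0,2,0,1,2,0,0,0,1,0,0,1,1,0,0,1,1]
Step 24: insert vvg at [11, 16] -> counters=[0,2,0,1,2,0,0,0,1,0,0,2,1,0,0,1,2]
Step 25: insert igh at [8, 15] -> counters=[0,2,0,1,2,0,0,0,2,0,0,2,1,0,0,2,2]
Step 26: insert dtr at [12, 16] -> counters=[0,2,0,1,2,0,0,0,2,0,0,2,2,0,0,2,3]
Step 27: insert ys at [3, 16] -> counters=[0,2,0,2,2,0,0,0,2,0,0,2,2,0,0,2,4]
Query we: check counters[6]=0 counters[15]=2 -> no

Answer: no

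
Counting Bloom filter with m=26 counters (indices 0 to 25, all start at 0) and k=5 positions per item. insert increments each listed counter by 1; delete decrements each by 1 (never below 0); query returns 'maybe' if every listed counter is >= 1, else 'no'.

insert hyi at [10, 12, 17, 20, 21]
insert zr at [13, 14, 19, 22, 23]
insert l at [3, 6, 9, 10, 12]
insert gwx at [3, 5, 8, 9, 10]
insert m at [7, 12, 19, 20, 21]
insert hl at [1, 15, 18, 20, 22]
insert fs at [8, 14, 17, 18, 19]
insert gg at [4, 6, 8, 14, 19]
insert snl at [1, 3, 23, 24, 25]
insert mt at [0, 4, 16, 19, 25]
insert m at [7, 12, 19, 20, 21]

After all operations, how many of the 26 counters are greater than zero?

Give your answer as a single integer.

Step 1: insert hyi at [10, 12, 17, 20, 21] -> counters=[0,0,0,0,0,0,0,0,0,0,1,0,1,0,0,0,0,1,0,0,1,1,0,0,0,0]
Step 2: insert zr at [13, 14, 19, 22, 23] -> counters=[0,0,0,0,0,0,0,0,0,0,1,0,1,1,1,0,0,1,0,1,1,1,1,1,0,0]
Step 3: insert l at [3, 6, 9, 10, 12] -> counters=[0,0,0,1,0,0,1,0,0,1,2,0,2,1,1,0,0,1,0,1,1,1,1,1,0,0]
Step 4: insert gwx at [3, 5, 8, 9, 10] -> counters=[0,0,0,2,0,1,1,0,1,2,3,0,2,1,1,0,0,1,0,1,1,1,1,1,0,0]
Step 5: insert m at [7, 12, 19, 20, 21] -> counters=[0,0,0,2,0,1,1,1,1,2,3,0,3,1,1,0,0,1,0,2,2,2,1,1,0,0]
Step 6: insert hl at [1, 15, 18, 20, 22] -> counters=[0,1,0,2,0,1,1,1,1,2,3,0,3,1,1,1,0,1,1,2,3,2,2,1,0,0]
Step 7: insert fs at [8, 14, 17, 18, 19] -> counters=[0,1,0,2,0,1,1,1,2,2,3,0,3,1,2,1,0,2,2,3,3,2,2,1,0,0]
Step 8: insert gg at [4, 6, 8, 14, 19] -> counters=[0,1,0,2,1,1,2,1,3,2,3,0,3,1,3,1,0,2,2,4,3,2,2,1,0,0]
Step 9: insert snl at [1, 3, 23, 24, 25] -> counters=[0,2,0,3,1,1,2,1,3,2,3,0,3,1,3,1,0,2,2,4,3,2,2,2,1,1]
Step 10: insert mt at [0, 4, 16, 19, 25] -> counters=[1,2,0,3,2,1,2,1,3,2,3,0,3,1,3,1,1,2,2,5,3,2,2,2,1,2]
Step 11: insert m at [7, 12, 19, 20, 21] -> counters=[1,2,0,3,2,1,2,2,3,2,3,0,4,1,3,1,1,2,2,6,4,3,2,2,1,2]
Final counters=[1,2,0,3,2,1,2,2,3,2,3,0,4,1,3,1,1,2,2,6,4,3,2,2,1,2] -> 24 nonzero

Answer: 24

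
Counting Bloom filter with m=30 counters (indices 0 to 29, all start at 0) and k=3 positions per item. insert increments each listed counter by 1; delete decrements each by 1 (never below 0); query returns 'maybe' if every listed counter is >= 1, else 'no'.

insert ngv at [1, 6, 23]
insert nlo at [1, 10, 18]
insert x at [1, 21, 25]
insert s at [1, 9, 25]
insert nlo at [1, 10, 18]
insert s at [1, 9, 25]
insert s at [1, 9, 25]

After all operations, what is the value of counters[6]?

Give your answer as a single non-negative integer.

Step 1: insert ngv at [1, 6, 23] -> counters=[0,1,0,0,0,0,1,0,0,0,0,0,0,0,0,0,0,0,0,0,0,0,0,1,0,0,0,0,0,0]
Step 2: insert nlo at [1, 10, 18] -> counters=[0,2,0,0,0,0,1,0,0,0,1,0,0,0,0,0,0,0,1,0,0,0,0,1,0,0,0,0,0,0]
Step 3: insert x at [1, 21, 25] -> counters=[0,3,0,0,0,0,1,0,0,0,1,0,0,0,0,0,0,0,1,0,0,1,0,1,0,1,0,0,0,0]
Step 4: insert s at [1, 9, 25] -> counters=[0,4,0,0,0,0,1,0,0,1,1,0,0,0,0,0,0,0,1,0,0,1,0,1,0,2,0,0,0,0]
Step 5: insert nlo at [1, 10, 18] -> counters=[0,5,0,0,0,0,1,0,0,1,2,0,0,0,0,0,0,0,2,0,0,1,0,1,0,2,0,0,0,0]
Step 6: insert s at [1, 9, 25] -> counters=[0,6,0,0,0,0,1,0,0,2,2,0,0,0,0,0,0,0,2,0,0,1,0,1,0,3,0,0,0,0]
Step 7: insert s at [1, 9, 25] -> counters=[0,7,0,0,0,0,1,0,0,3,2,0,0,0,0,0,0,0,2,0,0,1,0,1,0,4,0,0,0,0]
Final counters=[0,7,0,0,0,0,1,0,0,3,2,0,0,0,0,0,0,0,2,0,0,1,0,1,0,4,0,0,0,0] -> counters[6]=1

Answer: 1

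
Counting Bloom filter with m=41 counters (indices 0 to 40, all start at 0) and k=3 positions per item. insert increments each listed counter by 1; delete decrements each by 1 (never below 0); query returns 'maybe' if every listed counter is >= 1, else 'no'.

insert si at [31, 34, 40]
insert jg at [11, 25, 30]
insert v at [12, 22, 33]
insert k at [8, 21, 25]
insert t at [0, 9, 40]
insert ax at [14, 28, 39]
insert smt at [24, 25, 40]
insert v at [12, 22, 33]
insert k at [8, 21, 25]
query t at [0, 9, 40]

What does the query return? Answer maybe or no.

Step 1: insert si at [31, 34, 40] -> counters=[0,0,0,0,0,0,0,0,0,0,0,0,0,0,0,0,0,0,0,0,0,0,0,0,0,0,0,0,0,0,0,1,0,0,1,0,0,0,0,0,1]
Step 2: insert jg at [11, 25, 30] -> counters=[0,0,0,0,0,0,0,0,0,0,0,1,0,0,0,0,0,0,0,0,0,0,0,0,0,1,0,0,0,0,1,1,0,0,1,0,0,0,0,0,1]
Step 3: insert v at [12, 22, 33] -> counters=[0,0,0,0,0,0,0,0,0,0,0,1,1,0,0,0,0,0,0,0,0,0,1,0,0,1,0,0,0,0,1,1,0,1,1,0,0,0,0,0,1]
Step 4: insert k at [8, 21, 25] -> counters=[0,0,0,0,0,0,0,0,1,0,0,1,1,0,0,0,0,0,0,0,0,1,1,0,0,2,0,0,0,0,1,1,0,1,1,0,0,0,0,0,1]
Step 5: insert t at [0, 9, 40] -> counters=[1,0,0,0,0,0,0,0,1,1,0,1,1,0,0,0,0,0,0,0,0,1,1,0,0,2,0,0,0,0,1,1,0,1,1,0,0,0,0,0,2]
Step 6: insert ax at [14, 28, 39] -> counters=[1,0,0,0,0,0,0,0,1,1,0,1,1,0,1,0,0,0,0,0,0,1,1,0,0,2,0,0,1,0,1,1,0,1,1,0,0,0,0,1,2]
Step 7: insert smt at [24, 25, 40] -> counters=[1,0,0,0,0,0,0,0,1,1,0,1,1,0,1,0,0,0,0,0,0,1,1,0,1,3,0,0,1,0,1,1,0,1,1,0,0,0,0,1,3]
Step 8: insert v at [12, 22, 33] -> counters=[1,0,0,0,0,0,0,0,1,1,0,1,2,0,1,0,0,0,0,0,0,1,2,0,1,3,0,0,1,0,1,1,0,2,1,0,0,0,0,1,3]
Step 9: insert k at [8, 21, 25] -> counters=[1,0,0,0,0,0,0,0,2,1,0,1,2,0,1,0,0,0,0,0,0,2,2,0,1,4,0,0,1,0,1,1,0,2,1,0,0,0,0,1,3]
Query t: check counters[0]=1 counters[9]=1 counters[40]=3 -> maybe

Answer: maybe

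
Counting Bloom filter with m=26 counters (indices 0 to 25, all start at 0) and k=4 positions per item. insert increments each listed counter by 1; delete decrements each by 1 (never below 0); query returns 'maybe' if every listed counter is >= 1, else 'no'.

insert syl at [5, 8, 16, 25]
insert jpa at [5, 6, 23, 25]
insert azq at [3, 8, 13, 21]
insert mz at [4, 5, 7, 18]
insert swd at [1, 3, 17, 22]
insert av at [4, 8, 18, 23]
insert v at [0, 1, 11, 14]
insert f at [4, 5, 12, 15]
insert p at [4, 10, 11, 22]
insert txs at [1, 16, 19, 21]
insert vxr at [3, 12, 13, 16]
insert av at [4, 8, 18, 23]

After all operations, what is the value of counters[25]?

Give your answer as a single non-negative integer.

Step 1: insert syl at [5, 8, 16, 25] -> counters=[0,0,0,0,0,1,0,0,1,0,0,0,0,0,0,0,1,0,0,0,0,0,0,0,0,1]
Step 2: insert jpa at [5, 6, 23, 25] -> counters=[0,0,0,0,0,2,1,0,1,0,0,0,0,0,0,0,1,0,0,0,0,0,0,1,0,2]
Step 3: insert azq at [3, 8, 13, 21] -> counters=[0,0,0,1,0,2,1,0,2,0,0,0,0,1,0,0,1,0,0,0,0,1,0,1,0,2]
Step 4: insert mz at [4, 5, 7, 18] -> counters=[0,0,0,1,1,3,1,1,2,0,0,0,0,1,0,0,1,0,1,0,0,1,0,1,0,2]
Step 5: insert swd at [1, 3, 17, 22] -> counters=[0,1,0,2,1,3,1,1,2,0,0,0,0,1,0,0,1,1,1,0,0,1,1,1,0,2]
Step 6: insert av at [4, 8, 18, 23] -> counters=[0,1,0,2,2,3,1,1,3,0,0,0,0,1,0,0,1,1,2,0,0,1,1,2,0,2]
Step 7: insert v at [0, 1, 11, 14] -> counters=[1,2,0,2,2,3,1,1,3,0,0,1,0,1,1,0,1,1,2,0,0,1,1,2,0,2]
Step 8: insert f at [4, 5, 12, 15] -> counters=[1,2,0,2,3,4,1,1,3,0,0,1,1,1,1,1,1,1,2,0,0,1,1,2,0,2]
Step 9: insert p at [4, 10, 11, 22] -> counters=[1,2,0,2,4,4,1,1,3,0,1,2,1,1,1,1,1,1,2,0,0,1,2,2,0,2]
Step 10: insert txs at [1, 16, 19, 21] -> counters=[1,3,0,2,4,4,1,1,3,0,1,2,1,1,1,1,2,1,2,1,0,2,2,2,0,2]
Step 11: insert vxr at [3, 12, 13, 16] -> counters=[1,3,0,3,4,4,1,1,3,0,1,2,2,2,1,1,3,1,2,1,0,2,2,2,0,2]
Step 12: insert av at [4, 8, 18, 23] -> counters=[1,3,0,3,5,4,1,1,4,0,1,2,2,2,1,1,3,1,3,1,0,2,2,3,0,2]
Final counters=[1,3,0,3,5,4,1,1,4,0,1,2,2,2,1,1,3,1,3,1,0,2,2,3,0,2] -> counters[25]=2

Answer: 2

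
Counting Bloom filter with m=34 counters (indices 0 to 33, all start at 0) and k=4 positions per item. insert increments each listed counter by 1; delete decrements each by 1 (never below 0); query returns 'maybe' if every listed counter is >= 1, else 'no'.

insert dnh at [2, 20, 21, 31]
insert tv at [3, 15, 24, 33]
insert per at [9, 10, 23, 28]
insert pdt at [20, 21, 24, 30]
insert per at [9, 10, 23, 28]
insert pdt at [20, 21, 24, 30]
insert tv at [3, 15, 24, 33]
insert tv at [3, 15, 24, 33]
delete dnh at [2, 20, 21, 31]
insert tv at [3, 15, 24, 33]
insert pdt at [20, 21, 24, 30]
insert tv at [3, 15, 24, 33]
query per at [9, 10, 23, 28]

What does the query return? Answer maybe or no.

Answer: maybe

Derivation:
Step 1: insert dnh at [2, 20, 21, 31] -> counters=[0,0,1,0,0,0,0,0,0,0,0,0,0,0,0,0,0,0,0,0,1,1,0,0,0,0,0,0,0,0,0,1,0,0]
Step 2: insert tv at [3, 15, 24, 33] -> counters=[0,0,1,1,0,0,0,0,0,0,0,0,0,0,0,1,0,0,0,0,1,1,0,0,1,0,0,0,0,0,0,1,0,1]
Step 3: insert per at [9, 10, 23, 28] -> counters=[0,0,1,1,0,0,0,0,0,1,1,0,0,0,0,1,0,0,0,0,1,1,0,1,1,0,0,0,1,0,0,1,0,1]
Step 4: insert pdt at [20, 21, 24, 30] -> counters=[0,0,1,1,0,0,0,0,0,1,1,0,0,0,0,1,0,0,0,0,2,2,0,1,2,0,0,0,1,0,1,1,0,1]
Step 5: insert per at [9, 10, 23, 28] -> counters=[0,0,1,1,0,0,0,0,0,2,2,0,0,0,0,1,0,0,0,0,2,2,0,2,2,0,0,0,2,0,1,1,0,1]
Step 6: insert pdt at [20, 21, 24, 30] -> counters=[0,0,1,1,0,0,0,0,0,2,2,0,0,0,0,1,0,0,0,0,3,3,0,2,3,0,0,0,2,0,2,1,0,1]
Step 7: insert tv at [3, 15, 24, 33] -> counters=[0,0,1,2,0,0,0,0,0,2,2,0,0,0,0,2,0,0,0,0,3,3,0,2,4,0,0,0,2,0,2,1,0,2]
Step 8: insert tv at [3, 15, 24, 33] -> counters=[0,0,1,3,0,0,0,0,0,2,2,0,0,0,0,3,0,0,0,0,3,3,0,2,5,0,0,0,2,0,2,1,0,3]
Step 9: delete dnh at [2, 20, 21, 31] -> counters=[0,0,0,3,0,0,0,0,0,2,2,0,0,0,0,3,0,0,0,0,2,2,0,2,5,0,0,0,2,0,2,0,0,3]
Step 10: insert tv at [3, 15, 24, 33] -> counters=[0,0,0,4,0,0,0,0,0,2,2,0,0,0,0,4,0,0,0,0,2,2,0,2,6,0,0,0,2,0,2,0,0,4]
Step 11: insert pdt at [20, 21, 24, 30] -> counters=[0,0,0,4,0,0,0,0,0,2,2,0,0,0,0,4,0,0,0,0,3,3,0,2,7,0,0,0,2,0,3,0,0,4]
Step 12: insert tv at [3, 15, 24, 33] -> counters=[0,0,0,5,0,0,0,0,0,2,2,0,0,0,0,5,0,0,0,0,3,3,0,2,8,0,0,0,2,0,3,0,0,5]
Query per: check counters[9]=2 counters[10]=2 counters[23]=2 counters[28]=2 -> maybe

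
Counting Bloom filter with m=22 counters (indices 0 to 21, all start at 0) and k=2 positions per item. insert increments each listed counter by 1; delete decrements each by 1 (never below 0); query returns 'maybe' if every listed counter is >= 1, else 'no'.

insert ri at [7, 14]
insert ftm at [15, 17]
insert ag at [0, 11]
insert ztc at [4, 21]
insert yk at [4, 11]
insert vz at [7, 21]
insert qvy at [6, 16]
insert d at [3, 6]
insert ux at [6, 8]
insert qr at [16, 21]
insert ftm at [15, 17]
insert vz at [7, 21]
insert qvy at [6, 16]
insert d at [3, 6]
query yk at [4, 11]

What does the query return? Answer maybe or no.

Step 1: insert ri at [7, 14] -> counters=[0,0,0,0,0,0,0,1,0,0,0,0,0,0,1,0,0,0,0,0,0,0]
Step 2: insert ftm at [15, 17] -> counters=[0,0,0,0,0,0,0,1,0,0,0,0,0,0,1,1,0,1,0,0,0,0]
Step 3: insert ag at [0, 11] -> counters=[1,0,0,0,0,0,0,1,0,0,0,1,0,0,1,1,0,1,0,0,0,0]
Step 4: insert ztc at [4, 21] -> counters=[1,0,0,0,1,0,0,1,0,0,0,1,0,0,1,1,0,1,0,0,0,1]
Step 5: insert yk at [4, 11] -> counters=[1,0,0,0,2,0,0,1,0,0,0,2,0,0,1,1,0,1,0,0,0,1]
Step 6: insert vz at [7, 21] -> counters=[1,0,0,0,2,0,0,2,0,0,0,2,0,0,1,1,0,1,0,0,0,2]
Step 7: insert qvy at [6, 16] -> counters=[1,0,0,0,2,0,1,2,0,0,0,2,0,0,1,1,1,1,0,0,0,2]
Step 8: insert d at [3, 6] -> counters=[1,0,0,1,2,0,2,2,0,0,0,2,0,0,1,1,1,1,0,0,0,2]
Step 9: insert ux at [6, 8] -> counters=[1,0,0,1,2,0,3,2,1,0,0,2,0,0,1,1,1,1,0,0,0,2]
Step 10: insert qr at [16, 21] -> counters=[1,0,0,1,2,0,3,2,1,0,0,2,0,0,1,1,2,1,0,0,0,3]
Step 11: insert ftm at [15, 17] -> counters=[1,0,0,1,2,0,3,2,1,0,0,2,0,0,1,2,2,2,0,0,0,3]
Step 12: insert vz at [7, 21] -> counters=[1,0,0,1,2,0,3,3,1,0,0,2,0,0,1,2,2,2,0,0,0,4]
Step 13: insert qvy at [6, 16] -> counters=[1,0,0,1,2,0,4,3,1,0,0,2,0,0,1,2,3,2,0,0,0,4]
Step 14: insert d at [3, 6] -> counters=[1,0,0,2,2,0,5,3,1,0,0,2,0,0,1,2,3,2,0,0,0,4]
Query yk: check counters[4]=2 counters[11]=2 -> maybe

Answer: maybe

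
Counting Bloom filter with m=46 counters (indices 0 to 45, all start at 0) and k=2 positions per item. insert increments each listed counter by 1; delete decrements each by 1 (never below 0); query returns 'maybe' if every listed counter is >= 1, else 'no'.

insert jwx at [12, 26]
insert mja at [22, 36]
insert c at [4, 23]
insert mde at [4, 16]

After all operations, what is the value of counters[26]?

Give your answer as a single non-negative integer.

Answer: 1

Derivation:
Step 1: insert jwx at [12, 26] -> counters=[0,0,0,0,0,0,0,0,0,0,0,0,1,0,0,0,0,0,0,0,0,0,0,0,0,0,1,0,0,0,0,0,0,0,0,0,0,0,0,0,0,0,0,0,0,0]
Step 2: insert mja at [22, 36] -> counters=[0,0,0,0,0,0,0,0,0,0,0,0,1,0,0,0,0,0,0,0,0,0,1,0,0,0,1,0,0,0,0,0,0,0,0,0,1,0,0,0,0,0,0,0,0,0]
Step 3: insert c at [4, 23] -> counters=[0,0,0,0,1,0,0,0,0,0,0,0,1,0,0,0,0,0,0,0,0,0,1,1,0,0,1,0,0,0,0,0,0,0,0,0,1,0,0,0,0,0,0,0,0,0]
Step 4: insert mde at [4, 16] -> counters=[0,0,0,0,2,0,0,0,0,0,0,0,1,0,0,0,1,0,0,0,0,0,1,1,0,0,1,0,0,0,0,0,0,0,0,0,1,0,0,0,0,0,0,0,0,0]
Final counters=[0,0,0,0,2,0,0,0,0,0,0,0,1,0,0,0,1,0,0,0,0,0,1,1,0,0,1,0,0,0,0,0,0,0,0,0,1,0,0,0,0,0,0,0,0,0] -> counters[26]=1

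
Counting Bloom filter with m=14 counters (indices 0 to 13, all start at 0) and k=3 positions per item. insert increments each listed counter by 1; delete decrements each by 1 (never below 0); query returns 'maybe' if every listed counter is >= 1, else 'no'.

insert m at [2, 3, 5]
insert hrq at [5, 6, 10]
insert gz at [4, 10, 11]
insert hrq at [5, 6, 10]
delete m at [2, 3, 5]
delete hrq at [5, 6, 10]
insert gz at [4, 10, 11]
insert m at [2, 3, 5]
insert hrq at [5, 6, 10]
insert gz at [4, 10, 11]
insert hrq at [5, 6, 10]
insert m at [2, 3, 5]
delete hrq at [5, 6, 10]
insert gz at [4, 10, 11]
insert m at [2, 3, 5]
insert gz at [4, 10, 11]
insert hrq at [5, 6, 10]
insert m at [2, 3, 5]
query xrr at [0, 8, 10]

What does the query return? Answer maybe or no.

Answer: no

Derivation:
Step 1: insert m at [2, 3, 5] -> counters=[0,0,1,1,0,1,0,0,0,0,0,0,0,0]
Step 2: insert hrq at [5, 6, 10] -> counters=[0,0,1,1,0,2,1,0,0,0,1,0,0,0]
Step 3: insert gz at [4, 10, 11] -> counters=[0,0,1,1,1,2,1,0,0,0,2,1,0,0]
Step 4: insert hrq at [5, 6, 10] -> counters=[0,0,1,1,1,3,2,0,0,0,3,1,0,0]
Step 5: delete m at [2, 3, 5] -> counters=[0,0,0,0,1,2,2,0,0,0,3,1,0,0]
Step 6: delete hrq at [5, 6, 10] -> counters=[0,0,0,0,1,1,1,0,0,0,2,1,0,0]
Step 7: insert gz at [4, 10, 11] -> counters=[0,0,0,0,2,1,1,0,0,0,3,2,0,0]
Step 8: insert m at [2, 3, 5] -> counters=[0,0,1,1,2,2,1,0,0,0,3,2,0,0]
Step 9: insert hrq at [5, 6, 10] -> counters=[0,0,1,1,2,3,2,0,0,0,4,2,0,0]
Step 10: insert gz at [4, 10, 11] -> counters=[0,0,1,1,3,3,2,0,0,0,5,3,0,0]
Step 11: insert hrq at [5, 6, 10] -> counters=[0,0,1,1,3,4,3,0,0,0,6,3,0,0]
Step 12: insert m at [2, 3, 5] -> counters=[0,0,2,2,3,5,3,0,0,0,6,3,0,0]
Step 13: delete hrq at [5, 6, 10] -> counters=[0,0,2,2,3,4,2,0,0,0,5,3,0,0]
Step 14: insert gz at [4, 10, 11] -> counters=[0,0,2,2,4,4,2,0,0,0,6,4,0,0]
Step 15: insert m at [2, 3, 5] -> counters=[0,0,3,3,4,5,2,0,0,0,6,4,0,0]
Step 16: insert gz at [4, 10, 11] -> counters=[0,0,3,3,5,5,2,0,0,0,7,5,0,0]
Step 17: insert hrq at [5, 6, 10] -> counters=[0,0,3,3,5,6,3,0,0,0,8,5,0,0]
Step 18: insert m at [2, 3, 5] -> counters=[0,0,4,4,5,7,3,0,0,0,8,5,0,0]
Query xrr: check counters[0]=0 counters[8]=0 counters[10]=8 -> no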